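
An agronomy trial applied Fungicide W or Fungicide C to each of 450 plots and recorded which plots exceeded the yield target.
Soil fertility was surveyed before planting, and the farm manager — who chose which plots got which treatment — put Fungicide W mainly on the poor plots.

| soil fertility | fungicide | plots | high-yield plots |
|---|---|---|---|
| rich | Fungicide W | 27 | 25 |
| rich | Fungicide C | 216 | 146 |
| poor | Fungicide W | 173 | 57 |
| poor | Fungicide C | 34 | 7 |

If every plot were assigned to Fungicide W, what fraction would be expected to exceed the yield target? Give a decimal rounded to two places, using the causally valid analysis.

Since soil fertility is a pre-existing factor (not a product of the fungicide) and it affects the outcome on its own, it is a confounder. The stratified rates, not the pooled rate, identify the causal effect.
Standardising Fungicide W to the population soil fertility mix: 0.540·25/27 + 0.460·57/173 = 0.652.

0.65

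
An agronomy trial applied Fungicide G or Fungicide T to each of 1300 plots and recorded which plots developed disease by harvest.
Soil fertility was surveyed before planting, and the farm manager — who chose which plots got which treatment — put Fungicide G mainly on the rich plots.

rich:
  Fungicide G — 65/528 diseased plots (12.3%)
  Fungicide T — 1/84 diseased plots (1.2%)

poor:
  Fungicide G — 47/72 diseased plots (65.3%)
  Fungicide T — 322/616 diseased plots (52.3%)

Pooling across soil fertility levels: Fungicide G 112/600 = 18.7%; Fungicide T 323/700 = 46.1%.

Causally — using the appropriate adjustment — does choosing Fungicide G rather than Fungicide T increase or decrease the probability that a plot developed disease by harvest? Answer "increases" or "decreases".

increases

The imbalance in soil fertility arose from how plots were allocated, not from anything the fungicide did; and soil fertility independently affects the outcome. The pooled gap is confounded — condition on soil fertility.
Within each level — rich: 12.3% vs 1.2%; poor: 65.3% vs 52.3% — Fungicide T is lower every time.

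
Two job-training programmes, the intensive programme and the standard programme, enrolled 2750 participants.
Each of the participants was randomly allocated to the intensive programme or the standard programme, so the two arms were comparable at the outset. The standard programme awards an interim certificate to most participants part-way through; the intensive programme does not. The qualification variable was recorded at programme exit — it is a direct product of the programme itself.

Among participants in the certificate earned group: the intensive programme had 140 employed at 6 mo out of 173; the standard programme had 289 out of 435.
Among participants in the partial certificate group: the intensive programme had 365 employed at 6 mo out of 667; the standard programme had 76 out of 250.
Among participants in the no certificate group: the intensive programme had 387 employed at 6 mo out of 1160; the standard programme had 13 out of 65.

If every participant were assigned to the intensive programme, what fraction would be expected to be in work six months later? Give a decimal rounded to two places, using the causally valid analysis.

0.45

The stratified and pooled comparisons disagree (the intensive programme wins within each qualification attained during the programme; the standard programme wins overall), so the answer turns on the causal role of qualification attained during the programme.
Because the programme influences qualification attained during the programme, qualification attained during the programme is a post-treatment mediator, not a confounder. Stratifying on it would bias the estimate; the causal effect is the crude pooled difference.
So P(outcome | do(the intensive programme)) is just the pooled rate for the intensive programme: 892/2000 = 0.446.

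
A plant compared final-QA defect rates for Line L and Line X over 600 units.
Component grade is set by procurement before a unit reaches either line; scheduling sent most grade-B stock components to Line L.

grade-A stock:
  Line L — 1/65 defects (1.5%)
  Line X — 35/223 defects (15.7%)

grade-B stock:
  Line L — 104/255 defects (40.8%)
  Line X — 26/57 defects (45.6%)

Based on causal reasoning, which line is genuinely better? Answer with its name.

Line L

Component grade differs across lines for reasons unrelated to any effect of the line itself, and it separately predicts the outcome — a classic confounder. We must compare within component grade levels.
Within each level — grade-A stock: 1.5% vs 15.7%; grade-B stock: 40.8% vs 45.6% — Line L is lower every time.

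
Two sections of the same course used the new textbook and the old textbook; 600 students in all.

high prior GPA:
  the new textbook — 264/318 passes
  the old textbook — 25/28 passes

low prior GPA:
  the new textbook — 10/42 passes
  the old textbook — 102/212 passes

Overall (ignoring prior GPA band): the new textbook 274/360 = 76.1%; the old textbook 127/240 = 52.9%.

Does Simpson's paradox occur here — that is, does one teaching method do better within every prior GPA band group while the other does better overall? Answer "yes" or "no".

yes

Within each prior GPA band level (high prior GPA 83.0% vs 89.3%; low prior GPA 23.8% vs 48.1%), the old textbook has the higher rate every time. Pooled: 76.1% vs 52.9% — the new textbook has the higher rate overall. The two comparisons disagree.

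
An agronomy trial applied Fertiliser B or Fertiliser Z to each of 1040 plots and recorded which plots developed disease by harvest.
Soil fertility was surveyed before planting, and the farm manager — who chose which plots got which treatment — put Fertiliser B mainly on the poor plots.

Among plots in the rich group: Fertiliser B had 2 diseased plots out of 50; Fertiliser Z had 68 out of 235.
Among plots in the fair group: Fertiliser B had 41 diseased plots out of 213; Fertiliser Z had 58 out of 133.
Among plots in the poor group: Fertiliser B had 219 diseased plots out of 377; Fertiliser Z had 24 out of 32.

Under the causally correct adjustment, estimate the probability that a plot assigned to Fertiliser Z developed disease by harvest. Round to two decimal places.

0.52

Soil fertility is set before the fertiliser has any effect — it is not caused by the fertiliser — and it independently drives the outcome. That makes it a confounder, so the causal comparison is within soil fertility levels.
Standardising Fertiliser Z to the population soil fertility mix: 0.274·68/235 + 0.333·58/133 + 0.393·24/32 = 0.519.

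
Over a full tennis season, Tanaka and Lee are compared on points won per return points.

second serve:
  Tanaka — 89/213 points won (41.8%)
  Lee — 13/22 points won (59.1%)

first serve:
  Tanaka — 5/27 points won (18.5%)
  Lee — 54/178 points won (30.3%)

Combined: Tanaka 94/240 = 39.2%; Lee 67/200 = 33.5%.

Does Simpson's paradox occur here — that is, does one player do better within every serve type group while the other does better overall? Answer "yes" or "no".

yes

Within each serve type level (second serve 41.8% vs 59.1%; first serve 18.5% vs 30.3%), Lee has the higher rate every time. Pooled: 39.2% vs 33.5% — Tanaka has the higher rate overall. The two comparisons disagree.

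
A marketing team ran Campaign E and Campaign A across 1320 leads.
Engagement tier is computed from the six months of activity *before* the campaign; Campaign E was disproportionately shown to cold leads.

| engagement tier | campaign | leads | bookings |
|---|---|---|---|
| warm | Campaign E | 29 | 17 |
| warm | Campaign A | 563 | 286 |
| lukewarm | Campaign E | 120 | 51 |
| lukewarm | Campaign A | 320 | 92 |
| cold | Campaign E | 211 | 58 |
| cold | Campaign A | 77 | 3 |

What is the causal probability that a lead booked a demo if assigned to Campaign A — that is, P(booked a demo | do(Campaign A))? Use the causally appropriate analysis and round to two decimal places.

0.33

Campaign E is higher inside every engagement tier stratum but Campaign A is higher in aggregate. Whether to stratify depends on how engagement tier relates to the campaign.
Nothing the campaign does changes engagement tier; the imbalance is an allocation artefact. With engagement tier also predicting the outcome, the pooled figure is confounded, and the within-stratum comparison is the causal one.
Standardising Campaign A to the population engagement tier mix: 0.448·286/563 + 0.333·92/320 + 0.218·3/77 = 0.332.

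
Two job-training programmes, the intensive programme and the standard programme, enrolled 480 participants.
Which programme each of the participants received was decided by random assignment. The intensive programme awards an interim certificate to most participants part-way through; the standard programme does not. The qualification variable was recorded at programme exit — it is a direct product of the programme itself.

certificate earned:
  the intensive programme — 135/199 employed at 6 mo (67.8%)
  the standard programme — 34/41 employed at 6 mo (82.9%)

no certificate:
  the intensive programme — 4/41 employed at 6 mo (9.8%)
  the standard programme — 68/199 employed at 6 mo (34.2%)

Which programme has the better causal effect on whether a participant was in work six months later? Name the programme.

the intensive programme

Stratifying would compare programmes among participants the programmes themselves sorted into qualification attained during the programme groups — a form of selection on an intermediate. The unconditioned pooled rates give the total causal effect.
Pooled: the intensive programme 57.9% vs the standard programme 42.5%; the intensive programme is higher overall.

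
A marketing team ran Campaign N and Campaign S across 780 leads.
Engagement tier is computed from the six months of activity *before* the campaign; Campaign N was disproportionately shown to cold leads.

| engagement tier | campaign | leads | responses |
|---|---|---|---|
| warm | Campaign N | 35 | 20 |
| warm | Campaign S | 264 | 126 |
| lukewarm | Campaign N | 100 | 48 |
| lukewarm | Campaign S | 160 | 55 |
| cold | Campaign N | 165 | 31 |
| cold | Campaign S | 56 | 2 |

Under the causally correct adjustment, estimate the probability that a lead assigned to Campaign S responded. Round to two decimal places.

0.31

The stratified and pooled comparisons disagree (Campaign N wins within each engagement tier; Campaign S wins overall), so the answer turns on the causal role of engagement tier.
Engagement tier satisfies the back-door criterion: it is not a descendant of the campaign, and it blocks the spurious path from campaign to outcome. Adjusting for it (i.e., using the within-engagement tier rates) gives the causal effect.
Standardising Campaign S to the population engagement tier mix: 0.383·126/264 + 0.333·55/160 + 0.283·2/56 = 0.308.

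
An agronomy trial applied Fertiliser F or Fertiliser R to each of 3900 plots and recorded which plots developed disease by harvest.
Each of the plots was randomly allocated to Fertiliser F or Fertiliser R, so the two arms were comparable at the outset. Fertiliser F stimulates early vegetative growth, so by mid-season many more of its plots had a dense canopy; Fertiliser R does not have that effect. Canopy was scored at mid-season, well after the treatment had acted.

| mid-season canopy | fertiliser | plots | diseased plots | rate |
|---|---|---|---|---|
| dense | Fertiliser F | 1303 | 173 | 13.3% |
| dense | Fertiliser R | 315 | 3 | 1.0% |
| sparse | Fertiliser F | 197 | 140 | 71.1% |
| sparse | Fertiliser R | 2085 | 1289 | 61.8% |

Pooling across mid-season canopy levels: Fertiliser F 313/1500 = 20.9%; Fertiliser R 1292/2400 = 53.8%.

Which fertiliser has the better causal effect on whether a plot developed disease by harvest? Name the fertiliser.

The mid-season canopy-specific comparison favours Fertiliser R throughout, but the pooled figures favour Fertiliser F. The question is whether to condition on mid-season canopy.
Mid-season canopy lies on the pathway fertiliser → mid-season canopy → outcome, so adjusting for it blocks the indirect effect. For the total causal effect of fertiliser, use the unadjusted pooled rates.
Pooled: Fertiliser F 20.9% vs Fertiliser R 53.8%; Fertiliser F is lower overall.

Fertiliser F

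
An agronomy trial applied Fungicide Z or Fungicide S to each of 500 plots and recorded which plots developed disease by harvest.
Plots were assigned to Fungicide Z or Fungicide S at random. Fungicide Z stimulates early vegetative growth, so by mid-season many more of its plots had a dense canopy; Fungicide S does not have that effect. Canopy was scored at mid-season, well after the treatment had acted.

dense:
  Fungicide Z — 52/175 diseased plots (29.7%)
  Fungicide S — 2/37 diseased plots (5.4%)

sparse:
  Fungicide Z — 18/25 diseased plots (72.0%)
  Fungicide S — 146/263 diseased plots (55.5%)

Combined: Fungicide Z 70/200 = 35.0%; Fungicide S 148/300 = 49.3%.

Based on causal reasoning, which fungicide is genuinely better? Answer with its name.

Fungicide Z

Fungicide S is lower inside every mid-season canopy stratum but Fungicide Z is lower in aggregate. Whether to stratify depends on how mid-season canopy relates to the fungicide.
Mid-season canopy is downstream of the fungicide. One should not condition on a consequence of treatment, so the overall rates are the right comparison.
Pooled: Fungicide Z 35.0% vs Fungicide S 49.3%; Fungicide Z is lower overall.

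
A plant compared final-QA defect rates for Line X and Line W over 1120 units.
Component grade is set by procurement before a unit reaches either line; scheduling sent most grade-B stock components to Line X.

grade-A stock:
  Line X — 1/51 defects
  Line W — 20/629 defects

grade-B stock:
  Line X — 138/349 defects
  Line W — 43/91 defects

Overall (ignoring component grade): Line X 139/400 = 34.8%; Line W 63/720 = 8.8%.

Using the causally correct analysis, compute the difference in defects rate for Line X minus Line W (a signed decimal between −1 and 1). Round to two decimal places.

The stratified and pooled comparisons disagree (Line X wins within each component grade; Line W wins overall), so the answer turns on the causal role of component grade.
Nothing the line does changes component grade; the imbalance is an allocation artefact. With component grade also predicting the outcome, the pooled figure is confounded, and the within-stratum comparison is the causal one.
Adjusting over the population distribution of component grade: 0.607·(0.020−0.032) + 0.393·(0.395−0.473) = -0.038.

-0.04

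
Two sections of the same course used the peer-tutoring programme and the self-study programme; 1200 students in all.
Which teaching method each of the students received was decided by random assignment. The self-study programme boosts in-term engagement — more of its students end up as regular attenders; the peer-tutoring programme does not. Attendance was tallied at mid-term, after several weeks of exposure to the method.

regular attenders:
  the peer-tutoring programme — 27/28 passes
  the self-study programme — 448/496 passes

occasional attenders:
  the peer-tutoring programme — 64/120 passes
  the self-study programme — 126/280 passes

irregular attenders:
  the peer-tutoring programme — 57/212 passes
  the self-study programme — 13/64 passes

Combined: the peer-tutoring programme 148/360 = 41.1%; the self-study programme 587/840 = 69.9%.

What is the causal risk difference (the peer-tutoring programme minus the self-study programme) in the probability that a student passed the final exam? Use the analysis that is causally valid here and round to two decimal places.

-0.29

Mid-term attendance here is a post-treatment variable shaped by the teaching method; conditioning on it would introduce bias rather than remove it. The overall comparison is the causal one.
The causal difference is the pooled difference: 0.411 − 0.699 = -0.288.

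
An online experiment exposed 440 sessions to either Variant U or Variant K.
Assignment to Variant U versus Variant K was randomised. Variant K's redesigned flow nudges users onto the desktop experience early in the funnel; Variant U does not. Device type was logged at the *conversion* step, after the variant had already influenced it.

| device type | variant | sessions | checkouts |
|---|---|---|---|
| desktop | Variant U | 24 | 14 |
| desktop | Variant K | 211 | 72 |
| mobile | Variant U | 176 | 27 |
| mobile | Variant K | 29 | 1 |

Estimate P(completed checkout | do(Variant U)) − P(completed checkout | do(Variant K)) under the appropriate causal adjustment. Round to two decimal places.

-0.10

The device type-specific comparison favours Variant U throughout, but the pooled figures favour Variant K. The question is whether to condition on device type.
Device type is downstream of the variant. One should not condition on a consequence of treatment, so the overall rates are the right comparison.
The causal difference is the pooled difference: 0.205 − 0.304 = -0.099.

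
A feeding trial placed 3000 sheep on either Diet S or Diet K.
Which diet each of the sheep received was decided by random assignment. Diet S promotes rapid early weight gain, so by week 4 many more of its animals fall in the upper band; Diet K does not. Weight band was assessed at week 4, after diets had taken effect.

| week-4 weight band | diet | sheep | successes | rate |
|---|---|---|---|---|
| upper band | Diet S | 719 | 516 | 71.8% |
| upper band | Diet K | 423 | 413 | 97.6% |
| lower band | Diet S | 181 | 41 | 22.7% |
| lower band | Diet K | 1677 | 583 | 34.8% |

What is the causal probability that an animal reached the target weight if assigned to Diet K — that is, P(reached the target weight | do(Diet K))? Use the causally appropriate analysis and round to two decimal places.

0.47

Week-4 weight band is downstream of the diet. One should not condition on a consequence of treatment, so the overall rates are the right comparison.
So P(outcome | do(Diet K)) is just the pooled rate for Diet K: 996/2100 = 0.474.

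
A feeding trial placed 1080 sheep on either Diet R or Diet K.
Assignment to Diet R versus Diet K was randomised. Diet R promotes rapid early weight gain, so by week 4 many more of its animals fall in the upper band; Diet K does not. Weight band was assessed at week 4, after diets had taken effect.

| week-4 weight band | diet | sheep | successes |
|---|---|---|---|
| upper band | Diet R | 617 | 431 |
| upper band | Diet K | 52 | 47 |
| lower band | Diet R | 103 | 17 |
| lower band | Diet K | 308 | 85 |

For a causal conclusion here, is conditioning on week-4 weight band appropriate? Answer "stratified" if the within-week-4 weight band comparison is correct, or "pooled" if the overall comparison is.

The stratified and pooled comparisons disagree (Diet K wins within each week-4 weight band; Diet R wins overall), so the answer turns on the causal role of week-4 weight band.
Week-4 weight band is recorded after the diet and is itself shifted by it — it sits on the causal path from diet to outcome. Conditioning on a mediator would strip out part of the effect we want; the pooled comparison gives the total causal effect.
Pooled: Diet R 62.2% vs Diet K 36.7%; Diet R is higher overall.

pooled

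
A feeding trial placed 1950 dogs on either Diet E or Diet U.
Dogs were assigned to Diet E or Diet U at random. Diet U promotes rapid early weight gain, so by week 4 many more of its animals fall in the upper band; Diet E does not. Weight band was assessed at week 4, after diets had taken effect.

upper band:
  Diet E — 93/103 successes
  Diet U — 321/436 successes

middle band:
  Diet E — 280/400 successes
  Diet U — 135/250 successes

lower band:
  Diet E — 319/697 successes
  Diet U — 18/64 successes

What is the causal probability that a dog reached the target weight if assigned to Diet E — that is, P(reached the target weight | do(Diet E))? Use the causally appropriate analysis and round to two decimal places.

0.58

Week-4 weight band is downstream of the diet. One should not condition on a consequence of treatment, so the overall rates are the right comparison.
So P(outcome | do(Diet E)) is just the pooled rate for Diet E: 692/1200 = 0.577.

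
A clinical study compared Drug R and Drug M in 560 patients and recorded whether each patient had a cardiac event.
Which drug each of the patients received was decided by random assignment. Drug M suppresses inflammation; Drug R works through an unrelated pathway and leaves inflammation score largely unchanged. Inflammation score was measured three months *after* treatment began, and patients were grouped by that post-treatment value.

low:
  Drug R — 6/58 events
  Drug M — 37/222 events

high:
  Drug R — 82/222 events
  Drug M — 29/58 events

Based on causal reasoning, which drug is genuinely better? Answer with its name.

Drug M

Within every inflammation score level Drug R has the lower rate, yet pooled Drug M does — Simpson's reversal.
Stratifying would compare drugs among patients the drugs themselves sorted into inflammation score groups — a form of selection on an intermediate. The unconditioned pooled rates give the total causal effect.
Pooled: Drug R 31.4% vs Drug M 23.6%; Drug M is lower overall.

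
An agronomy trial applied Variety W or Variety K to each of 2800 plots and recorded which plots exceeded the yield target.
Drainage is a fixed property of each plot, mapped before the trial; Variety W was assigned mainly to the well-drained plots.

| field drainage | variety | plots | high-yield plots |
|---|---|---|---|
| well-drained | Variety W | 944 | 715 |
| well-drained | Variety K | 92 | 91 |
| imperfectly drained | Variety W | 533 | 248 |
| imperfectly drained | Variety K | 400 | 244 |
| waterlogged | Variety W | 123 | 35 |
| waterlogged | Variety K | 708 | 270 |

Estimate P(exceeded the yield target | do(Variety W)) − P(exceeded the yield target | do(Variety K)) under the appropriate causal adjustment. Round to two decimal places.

-0.16

The imbalance in field drainage arose from how plots were allocated, not from anything the variety did; and field drainage independently affects the outcome. The pooled gap is confounded — condition on field drainage.
Adjusting over the population distribution of field drainage: 0.370·(0.757−0.989) + 0.333·(0.465−0.610) + 0.297·(0.285−0.381) = -0.163.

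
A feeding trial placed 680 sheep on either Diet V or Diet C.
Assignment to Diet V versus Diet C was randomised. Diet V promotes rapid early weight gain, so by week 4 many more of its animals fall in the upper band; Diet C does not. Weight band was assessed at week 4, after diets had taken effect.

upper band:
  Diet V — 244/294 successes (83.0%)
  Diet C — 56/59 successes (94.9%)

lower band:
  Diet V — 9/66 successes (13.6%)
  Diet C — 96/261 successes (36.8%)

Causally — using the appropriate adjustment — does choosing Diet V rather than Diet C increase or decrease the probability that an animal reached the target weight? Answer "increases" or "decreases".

Week-4 weight band is downstream of the diet. One should not condition on a consequence of treatment, so the overall rates are the right comparison.
Pooled: Diet V 70.3% vs Diet C 47.5%; Diet V is higher overall.

increases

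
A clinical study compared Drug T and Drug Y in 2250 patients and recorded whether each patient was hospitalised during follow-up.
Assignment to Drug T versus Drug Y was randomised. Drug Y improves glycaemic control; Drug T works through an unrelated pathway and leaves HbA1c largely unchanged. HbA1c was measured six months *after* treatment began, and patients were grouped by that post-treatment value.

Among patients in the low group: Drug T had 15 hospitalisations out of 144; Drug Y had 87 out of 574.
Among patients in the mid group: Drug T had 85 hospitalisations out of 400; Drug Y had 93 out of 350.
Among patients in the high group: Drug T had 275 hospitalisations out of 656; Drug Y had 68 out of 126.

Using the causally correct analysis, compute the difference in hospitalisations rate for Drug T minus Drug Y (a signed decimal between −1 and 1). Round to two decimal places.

HbA1c here is a post-treatment variable shaped by the drug; conditioning on it would introduce bias rather than remove it. The overall comparison is the causal one.
The causal difference is the pooled difference: 0.312 − 0.236 = +0.076.

+0.08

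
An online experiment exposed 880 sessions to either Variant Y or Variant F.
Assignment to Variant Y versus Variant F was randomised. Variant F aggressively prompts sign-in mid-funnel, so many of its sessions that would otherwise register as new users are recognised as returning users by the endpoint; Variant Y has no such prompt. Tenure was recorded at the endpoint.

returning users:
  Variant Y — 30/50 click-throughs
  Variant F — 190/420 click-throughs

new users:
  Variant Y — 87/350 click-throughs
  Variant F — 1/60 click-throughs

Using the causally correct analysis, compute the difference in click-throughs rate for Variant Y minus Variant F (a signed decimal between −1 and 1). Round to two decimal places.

-0.11

The user tenure-specific comparison favours Variant Y throughout, but the pooled figures favour Variant F. The question is whether to condition on user tenure.
The distribution of user tenure is itself part of what the variant does — it is an intermediate outcome. Holding it fixed would remove that part of the effect; the total effect is the pooled difference.
The causal difference is the pooled difference: 0.292 − 0.398 = -0.105.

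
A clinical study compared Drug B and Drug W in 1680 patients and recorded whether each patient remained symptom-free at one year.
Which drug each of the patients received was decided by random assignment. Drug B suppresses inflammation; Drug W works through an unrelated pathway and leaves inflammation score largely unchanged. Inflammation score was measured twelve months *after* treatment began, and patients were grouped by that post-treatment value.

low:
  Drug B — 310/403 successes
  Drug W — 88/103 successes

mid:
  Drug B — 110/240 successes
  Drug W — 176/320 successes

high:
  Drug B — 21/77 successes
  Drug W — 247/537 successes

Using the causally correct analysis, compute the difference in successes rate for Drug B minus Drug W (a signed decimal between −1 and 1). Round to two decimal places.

The stratified and pooled comparisons disagree (Drug W wins within each inflammation score; Drug B wins overall), so the answer turns on the causal role of inflammation score.
Inflammation score is downstream of the drug. One should not condition on a consequence of treatment, so the overall rates are the right comparison.
The causal difference is the pooled difference: 0.613 − 0.532 = +0.080.

+0.08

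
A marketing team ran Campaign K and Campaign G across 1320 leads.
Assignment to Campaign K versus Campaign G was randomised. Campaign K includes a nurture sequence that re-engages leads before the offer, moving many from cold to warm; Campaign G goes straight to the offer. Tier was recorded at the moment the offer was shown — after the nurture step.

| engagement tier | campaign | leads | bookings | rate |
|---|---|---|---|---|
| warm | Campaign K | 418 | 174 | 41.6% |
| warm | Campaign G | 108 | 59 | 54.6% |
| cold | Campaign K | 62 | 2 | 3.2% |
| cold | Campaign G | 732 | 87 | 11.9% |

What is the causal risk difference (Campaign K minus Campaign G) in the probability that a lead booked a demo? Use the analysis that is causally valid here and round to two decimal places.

Stratifying would compare campaigns among leads the campaigns themselves sorted into engagement tier groups — a form of selection on an intermediate. The unconditioned pooled rates give the total causal effect.
The causal difference is the pooled difference: 0.367 − 0.174 = +0.193.

+0.19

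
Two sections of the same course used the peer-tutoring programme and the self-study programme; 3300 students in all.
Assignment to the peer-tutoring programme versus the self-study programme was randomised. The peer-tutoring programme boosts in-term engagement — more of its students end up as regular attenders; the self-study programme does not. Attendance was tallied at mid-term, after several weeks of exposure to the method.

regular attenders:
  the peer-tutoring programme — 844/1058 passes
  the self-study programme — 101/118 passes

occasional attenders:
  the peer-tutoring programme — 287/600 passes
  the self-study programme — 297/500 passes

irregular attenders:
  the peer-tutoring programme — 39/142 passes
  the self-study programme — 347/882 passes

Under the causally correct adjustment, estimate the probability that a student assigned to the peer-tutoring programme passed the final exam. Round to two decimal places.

the self-study programme is higher inside every mid-term attendance stratum but the peer-tutoring programme is higher in aggregate. Whether to stratify depends on how mid-term attendance relates to the teaching method.
The distribution of mid-term attendance is itself part of what the teaching method does — it is an intermediate outcome. Holding it fixed would remove that part of the effect; the total effect is the pooled difference.
So P(outcome | do(the peer-tutoring programme)) is just the pooled rate for the peer-tutoring programme: 1170/1800 = 0.650.

0.65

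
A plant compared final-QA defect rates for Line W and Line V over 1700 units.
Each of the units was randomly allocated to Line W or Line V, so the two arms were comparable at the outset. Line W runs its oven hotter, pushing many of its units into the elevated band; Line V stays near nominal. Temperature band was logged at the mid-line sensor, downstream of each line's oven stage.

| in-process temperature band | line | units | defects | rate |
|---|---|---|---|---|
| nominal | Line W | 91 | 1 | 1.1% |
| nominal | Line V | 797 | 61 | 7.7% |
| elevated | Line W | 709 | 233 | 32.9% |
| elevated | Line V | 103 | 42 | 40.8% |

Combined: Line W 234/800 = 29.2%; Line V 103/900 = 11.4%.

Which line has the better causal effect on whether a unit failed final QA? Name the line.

Line V

Stratifying would compare lines among units the lines themselves sorted into in-process temperature band groups — a form of selection on an intermediate. The unconditioned pooled rates give the total causal effect.
Pooled: Line W 29.2% vs Line V 11.4%; Line V is lower overall.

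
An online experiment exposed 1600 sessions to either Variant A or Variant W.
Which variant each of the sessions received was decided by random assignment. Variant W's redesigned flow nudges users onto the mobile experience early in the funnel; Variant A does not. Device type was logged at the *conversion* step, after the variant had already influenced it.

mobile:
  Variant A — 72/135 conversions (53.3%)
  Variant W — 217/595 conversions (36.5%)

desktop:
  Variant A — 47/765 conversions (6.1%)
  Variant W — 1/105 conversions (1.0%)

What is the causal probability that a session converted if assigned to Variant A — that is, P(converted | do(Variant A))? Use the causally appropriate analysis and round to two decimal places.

Variant A is higher inside every device type stratum but Variant W is higher in aggregate. Whether to stratify depends on how device type relates to the variant.
Device type is recorded after the variant and is itself shifted by it — it sits on the causal path from variant to outcome. Conditioning on a mediator would strip out part of the effect we want; the pooled comparison gives the total causal effect.
So P(outcome | do(Variant A)) is just the pooled rate for Variant A: 119/900 = 0.132.

0.13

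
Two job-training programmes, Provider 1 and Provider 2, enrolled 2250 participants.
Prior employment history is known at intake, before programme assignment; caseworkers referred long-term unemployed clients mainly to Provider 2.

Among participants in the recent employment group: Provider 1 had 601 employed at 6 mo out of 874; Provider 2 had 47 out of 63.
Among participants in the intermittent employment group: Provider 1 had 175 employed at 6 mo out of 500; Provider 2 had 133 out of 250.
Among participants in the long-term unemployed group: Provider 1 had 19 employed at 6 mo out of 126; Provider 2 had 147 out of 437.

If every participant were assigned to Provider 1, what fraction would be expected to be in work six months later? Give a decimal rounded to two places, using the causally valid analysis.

0.44

Prior employment history satisfies the back-door criterion: it is not a descendant of the programme, and it blocks the spurious path from programme to outcome. Adjusting for it (i.e., using the within-prior employment history rates) gives the causal effect.
Standardising Provider 1 to the population prior employment history mix: 0.416·601/874 + 0.333·175/500 + 0.250·19/126 = 0.441.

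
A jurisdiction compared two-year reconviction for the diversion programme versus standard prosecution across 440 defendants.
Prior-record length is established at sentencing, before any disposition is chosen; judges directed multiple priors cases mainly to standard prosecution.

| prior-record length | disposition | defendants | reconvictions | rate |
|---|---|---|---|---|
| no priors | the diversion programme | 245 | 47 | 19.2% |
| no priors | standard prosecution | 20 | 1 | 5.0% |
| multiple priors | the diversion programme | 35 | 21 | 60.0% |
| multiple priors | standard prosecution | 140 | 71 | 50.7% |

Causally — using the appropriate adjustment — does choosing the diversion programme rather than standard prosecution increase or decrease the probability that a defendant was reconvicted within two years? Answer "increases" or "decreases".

Nothing the disposition does changes prior-record length; the imbalance is an allocation artefact. With prior-record length also predicting the outcome, the pooled figure is confounded, and the within-stratum comparison is the causal one.
Within each level — no priors: 19.2% vs 5.0%; multiple priors: 60.0% vs 50.7% — standard prosecution is lower every time.

increases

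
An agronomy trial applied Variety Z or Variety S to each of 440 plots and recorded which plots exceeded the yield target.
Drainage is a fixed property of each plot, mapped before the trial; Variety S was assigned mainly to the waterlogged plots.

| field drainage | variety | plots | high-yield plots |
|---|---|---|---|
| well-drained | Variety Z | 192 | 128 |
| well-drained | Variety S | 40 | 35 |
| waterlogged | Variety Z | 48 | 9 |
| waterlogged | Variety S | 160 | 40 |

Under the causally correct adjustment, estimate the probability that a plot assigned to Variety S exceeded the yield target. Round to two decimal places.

0.58

Within every field drainage level Variety S has the higher rate, yet pooled Variety Z does — Simpson's reversal.
Nothing the variety does changes field drainage; the imbalance is an allocation artefact. With field drainage also predicting the outcome, the pooled figure is confounded, and the within-stratum comparison is the causal one.
Standardising Variety S to the population field drainage mix: 0.527·35/40 + 0.473·40/160 = 0.580.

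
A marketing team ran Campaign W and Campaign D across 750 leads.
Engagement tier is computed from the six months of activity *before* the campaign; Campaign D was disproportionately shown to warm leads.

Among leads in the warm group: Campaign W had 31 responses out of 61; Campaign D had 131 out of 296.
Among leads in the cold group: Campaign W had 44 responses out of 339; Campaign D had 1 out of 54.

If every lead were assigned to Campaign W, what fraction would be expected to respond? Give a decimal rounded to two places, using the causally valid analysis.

Engagement tier is set before the campaign has any effect — it is not caused by the campaign — and it independently drives the outcome. That makes it a confounder, so the causal comparison is within engagement tier levels.
Standardising Campaign W to the population engagement tier mix: 0.476·31/61 + 0.524·44/339 = 0.310.

0.31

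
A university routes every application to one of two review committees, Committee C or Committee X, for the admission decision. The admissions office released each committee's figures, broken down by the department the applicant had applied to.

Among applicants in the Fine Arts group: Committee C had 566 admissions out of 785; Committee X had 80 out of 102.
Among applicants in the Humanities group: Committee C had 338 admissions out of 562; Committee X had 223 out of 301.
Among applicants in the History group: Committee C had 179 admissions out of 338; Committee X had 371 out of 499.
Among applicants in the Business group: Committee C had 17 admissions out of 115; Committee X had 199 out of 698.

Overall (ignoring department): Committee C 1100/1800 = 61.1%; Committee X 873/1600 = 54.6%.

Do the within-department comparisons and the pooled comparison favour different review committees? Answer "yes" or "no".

yes

Within each department level (Fine Arts 72.1% vs 78.4%; Humanities 60.1% vs 74.1%; History 53.0% vs 74.3%; Business 14.8% vs 28.5%), Committee X has the higher rate every time. Pooled: 61.1% vs 54.6% — Committee C has the higher rate overall. The two comparisons disagree.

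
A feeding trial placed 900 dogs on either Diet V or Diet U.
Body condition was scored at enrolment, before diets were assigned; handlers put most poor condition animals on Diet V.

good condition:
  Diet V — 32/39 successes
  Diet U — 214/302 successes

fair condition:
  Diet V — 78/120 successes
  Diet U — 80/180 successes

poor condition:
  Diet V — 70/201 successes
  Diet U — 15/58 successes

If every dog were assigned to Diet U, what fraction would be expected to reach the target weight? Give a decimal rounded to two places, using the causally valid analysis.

The starting body condition-specific comparison favours Diet V throughout, but the pooled figures favour Diet U. The question is whether to condition on starting body condition.
Starting body condition is set before the diet has any effect — it is not caused by the diet — and it independently drives the outcome. That makes it a confounder, so the causal comparison is within starting body condition levels.
Standardising Diet U to the population starting body condition mix: 0.379·214/302 + 0.333·80/180 + 0.288·15/58 = 0.491.

0.49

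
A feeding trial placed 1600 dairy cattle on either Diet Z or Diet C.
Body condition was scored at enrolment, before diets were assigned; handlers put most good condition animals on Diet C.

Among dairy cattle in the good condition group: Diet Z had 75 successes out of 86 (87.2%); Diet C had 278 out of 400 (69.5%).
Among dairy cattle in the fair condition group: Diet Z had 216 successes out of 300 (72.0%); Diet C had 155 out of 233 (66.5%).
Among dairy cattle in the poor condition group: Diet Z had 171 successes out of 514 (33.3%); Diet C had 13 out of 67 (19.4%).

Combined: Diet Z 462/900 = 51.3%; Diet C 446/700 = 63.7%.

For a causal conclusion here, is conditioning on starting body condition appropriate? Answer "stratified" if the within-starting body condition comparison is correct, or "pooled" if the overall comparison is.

stratified

Since starting body condition is a pre-existing factor (not a product of the diet) and it affects the outcome on its own, it is a confounder. The stratified rates, not the pooled rate, identify the causal effect.
Within each level — good condition: 87.2% vs 69.5%; fair condition: 72.0% vs 66.5%; poor condition: 33.3% vs 19.4% — Diet Z is higher every time.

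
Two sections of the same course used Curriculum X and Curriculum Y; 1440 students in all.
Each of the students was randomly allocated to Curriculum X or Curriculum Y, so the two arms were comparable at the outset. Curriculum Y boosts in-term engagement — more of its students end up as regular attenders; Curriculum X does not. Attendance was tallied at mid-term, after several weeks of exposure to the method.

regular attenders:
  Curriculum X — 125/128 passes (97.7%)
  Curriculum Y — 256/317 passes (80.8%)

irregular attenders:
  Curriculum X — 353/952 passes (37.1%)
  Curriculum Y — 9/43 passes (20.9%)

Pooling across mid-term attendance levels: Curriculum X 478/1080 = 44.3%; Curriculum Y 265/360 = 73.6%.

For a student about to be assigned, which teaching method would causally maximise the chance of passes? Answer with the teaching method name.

Curriculum Y

The mid-term attendance-specific comparison favours Curriculum X throughout, but the pooled figures favour Curriculum Y. The question is whether to condition on mid-term attendance.
Stratifying would compare teaching methods among students the teaching methods themselves sorted into mid-term attendance groups — a form of selection on an intermediate. The unconditioned pooled rates give the total causal effect.
Pooled: Curriculum X 44.3% vs Curriculum Y 73.6%; Curriculum Y is higher overall.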